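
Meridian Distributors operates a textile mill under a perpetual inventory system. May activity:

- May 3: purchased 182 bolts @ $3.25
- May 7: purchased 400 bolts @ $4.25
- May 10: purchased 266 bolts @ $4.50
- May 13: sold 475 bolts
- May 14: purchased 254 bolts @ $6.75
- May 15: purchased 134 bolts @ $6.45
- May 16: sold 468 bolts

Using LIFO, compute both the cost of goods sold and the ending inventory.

May 13, 475 sold [LIFO — newest first]: 266 @ $4.50 + 209 @ $4.25 = $2,085.25
May 16, 468 sold [LIFO — newest first]: 134 @ $6.45 + 254 @ $6.75 + 80 @ $4.25 = $2,918.80
Total COGS = $2,085.25 + $2,918.80 = $5,004.05
Ending inventory: 182 @ $3.25 + 111 @ $4.25 = $1,063.25

COGS = $5,004.05; ending inventory = $1,063.25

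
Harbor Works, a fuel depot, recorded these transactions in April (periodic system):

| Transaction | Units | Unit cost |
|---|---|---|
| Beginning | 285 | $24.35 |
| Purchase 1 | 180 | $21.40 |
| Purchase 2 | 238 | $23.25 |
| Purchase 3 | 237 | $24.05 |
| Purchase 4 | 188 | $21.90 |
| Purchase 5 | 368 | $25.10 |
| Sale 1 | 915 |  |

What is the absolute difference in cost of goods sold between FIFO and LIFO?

FIFO COGS: 285 @ $24.35 + 180 @ $21.40 + 238 @ $23.25 + 212 @ $24.05 = $21,423.85
LIFO COGS: 368 @ $25.10 + 188 @ $21.90 + 237 @ $24.05 + 122 @ $23.25 = $21,890.35
Difference = |$21,423.85 − $21,890.35| = $466.50

$466.50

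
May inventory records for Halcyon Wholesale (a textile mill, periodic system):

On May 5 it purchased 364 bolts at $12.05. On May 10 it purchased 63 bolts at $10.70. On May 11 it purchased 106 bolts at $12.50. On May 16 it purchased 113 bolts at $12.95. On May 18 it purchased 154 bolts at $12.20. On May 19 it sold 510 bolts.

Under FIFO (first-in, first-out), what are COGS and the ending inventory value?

COGS = $6,097.80; ending inventory = $3,629.65

May 19, 510 sold [FIFO — oldest first]: 364 @ $12.05 + 63 @ $10.70 + 83 @ $12.50 = $6,097.80
Ending inventory: 23 @ $12.50 + 113 @ $12.95 + 154 @ $12.20 = $3,629.65
Check: goods available $9,727.45 = COGS $6,097.80 + ending $3,629.65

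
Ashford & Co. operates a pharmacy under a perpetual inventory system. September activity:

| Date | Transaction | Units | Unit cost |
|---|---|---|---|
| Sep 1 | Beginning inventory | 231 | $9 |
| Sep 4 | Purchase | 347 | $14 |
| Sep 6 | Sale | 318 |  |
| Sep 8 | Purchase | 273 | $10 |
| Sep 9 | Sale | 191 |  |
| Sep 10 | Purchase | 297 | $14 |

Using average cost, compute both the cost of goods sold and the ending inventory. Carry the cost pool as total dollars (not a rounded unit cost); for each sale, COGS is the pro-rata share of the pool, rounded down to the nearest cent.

After Sep 1: 231 on hand, pool $2,079.00 (≈ $9.0000 each)
After Sep 4: 578 on hand, pool $6,937.00 (≈ $12.0017 each)
Sep 6, sell 318: 318/578 × $6,937.00 → $3,816.55
After Sep 8: 533 on hand, pool $5,850.45 (≈ $10.9765 each)
Sep 9, sell 191: 191/533 × $5,850.45 → $2,096.50
After Sep 10: 639 on hand, pool $7,911.95 (≈ $12.3818 each)
Total COGS = $3,816.55 + $2,096.50 = $5,913.05
Ending inventory (cost pool remaining) = $7,911.95
Check: goods available $13,825.00 = COGS $5,913.05 + ending $7,911.95

COGS = $5,913.05; ending inventory = $7,911.95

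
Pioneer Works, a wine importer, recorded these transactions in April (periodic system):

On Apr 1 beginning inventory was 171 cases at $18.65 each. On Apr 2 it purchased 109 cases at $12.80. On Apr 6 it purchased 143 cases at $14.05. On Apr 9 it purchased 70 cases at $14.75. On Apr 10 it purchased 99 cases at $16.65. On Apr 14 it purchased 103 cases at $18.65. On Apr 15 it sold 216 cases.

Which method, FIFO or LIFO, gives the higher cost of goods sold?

FIFO COGS: 171 @ $18.65 + 45 @ $12.80 = $3,765.15
LIFO COGS: 103 @ $18.65 + 99 @ $16.65 + 14 @ $14.75 = $3,775.80

LIFO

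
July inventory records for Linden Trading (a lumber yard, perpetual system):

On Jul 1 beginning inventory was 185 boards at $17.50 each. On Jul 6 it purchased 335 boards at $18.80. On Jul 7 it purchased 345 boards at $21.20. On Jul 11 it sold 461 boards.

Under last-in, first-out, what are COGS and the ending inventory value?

Jul 11, 461 sold [LIFO — newest first]: 345 @ $21.20 + 116 @ $18.80 = $9,494.80
Ending inventory: 185 @ $17.50 + 219 @ $18.80 = $7,354.70
Check: goods available $16,849.50 = COGS $9,494.80 + ending $7,354.70

COGS = $9,494.80; ending inventory = $7,354.70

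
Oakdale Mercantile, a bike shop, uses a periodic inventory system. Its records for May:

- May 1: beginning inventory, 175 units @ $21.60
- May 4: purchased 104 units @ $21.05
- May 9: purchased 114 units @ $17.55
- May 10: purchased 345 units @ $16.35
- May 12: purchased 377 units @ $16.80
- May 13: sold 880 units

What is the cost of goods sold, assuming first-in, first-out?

COGS = $15,996.25

May 13, 880 sold [FIFO — oldest first]: 175 @ $21.60 + 104 @ $21.05 + 114 @ $17.55 + 345 @ $16.35 + 142 @ $16.80 = $15,996.25
Ending inventory: 235 @ $16.80 = $3,948.00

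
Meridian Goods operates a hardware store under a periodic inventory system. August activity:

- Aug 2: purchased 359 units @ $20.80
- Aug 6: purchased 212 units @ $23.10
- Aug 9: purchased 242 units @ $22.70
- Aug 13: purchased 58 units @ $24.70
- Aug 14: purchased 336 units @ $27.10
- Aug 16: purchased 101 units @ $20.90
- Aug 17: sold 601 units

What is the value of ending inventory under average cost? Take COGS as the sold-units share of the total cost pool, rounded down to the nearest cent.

Ending inventory = $16,489.59

Aug 17, sell 601: 601/1308 × $30,506.90 → $14,017.31
Ending inventory (cost pool remaining) = $16,489.59
Check: goods available $30,506.90 = COGS $14,017.31 + ending $16,489.59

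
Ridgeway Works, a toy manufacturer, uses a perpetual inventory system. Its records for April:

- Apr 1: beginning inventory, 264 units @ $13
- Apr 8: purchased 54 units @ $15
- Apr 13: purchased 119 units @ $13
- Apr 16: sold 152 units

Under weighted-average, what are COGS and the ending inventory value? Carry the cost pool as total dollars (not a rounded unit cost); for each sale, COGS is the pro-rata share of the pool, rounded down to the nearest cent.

COGS = $2,013.56; ending inventory = $3,775.44

After Apr 1: 264 on hand, pool $3,432.00 (≈ $13.0000 each)
After Apr 8: 318 on hand, pool $4,242.00 (≈ $13.3396 each)
After Apr 13: 437 on hand, pool $5,789.00 (≈ $13.2471 each)
Apr 16, sell 152: 152/437 × $5,789.00 → $2,013.56
Ending inventory (cost pool remaining) = $3,775.44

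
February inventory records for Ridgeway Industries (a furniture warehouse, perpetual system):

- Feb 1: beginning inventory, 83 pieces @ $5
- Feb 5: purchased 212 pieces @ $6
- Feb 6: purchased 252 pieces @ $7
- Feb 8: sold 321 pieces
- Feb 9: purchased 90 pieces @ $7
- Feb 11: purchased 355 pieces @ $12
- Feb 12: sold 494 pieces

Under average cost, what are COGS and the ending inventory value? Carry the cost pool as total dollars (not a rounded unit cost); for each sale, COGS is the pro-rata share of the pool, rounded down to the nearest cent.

After Feb 1: 83 on hand, pool $415.00 (≈ $5.0000 each)
After Feb 5: 295 on hand, pool $1,687.00 (≈ $5.7186 each)
After Feb 6: 547 on hand, pool $3,451.00 (≈ $6.3090 each)
Feb 8, sell 321: 321/547 × $3,451.00 → $2,025.17
After Feb 9: 316 on hand, pool $2,055.83 (≈ $6.5058 each)
After Feb 11: 671 on hand, pool $6,315.83 (≈ $9.4126 each)
Feb 12, sell 494: 494/671 × $6,315.83 → $4,649.80
Total COGS = $2,025.17 + $4,649.80 = $6,674.97
Ending inventory (cost pool remaining) = $1,666.03

COGS = $6,674.97; ending inventory = $1,666.03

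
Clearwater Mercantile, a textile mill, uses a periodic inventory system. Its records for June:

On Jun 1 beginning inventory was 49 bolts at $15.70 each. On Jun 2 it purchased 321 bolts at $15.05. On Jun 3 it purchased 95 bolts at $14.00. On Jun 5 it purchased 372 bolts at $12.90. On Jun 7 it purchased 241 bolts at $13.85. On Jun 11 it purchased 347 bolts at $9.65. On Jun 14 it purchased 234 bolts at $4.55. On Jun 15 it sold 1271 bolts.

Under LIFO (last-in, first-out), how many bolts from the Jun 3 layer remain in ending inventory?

18

Jun 15, 1271 sold [LIFO — newest first]: 234 @ $4.55 + 347 @ $9.65 + 241 @ $13.85 + 372 @ $12.90 + 77 @ $14.00 = $13,627.90
Ending inventory: 49 @ $15.70 + 321 @ $15.05 + 18 @ $14.00 = $5,852.35
Check: goods available $19,480.25 = COGS $13,627.90 + ending $5,852.35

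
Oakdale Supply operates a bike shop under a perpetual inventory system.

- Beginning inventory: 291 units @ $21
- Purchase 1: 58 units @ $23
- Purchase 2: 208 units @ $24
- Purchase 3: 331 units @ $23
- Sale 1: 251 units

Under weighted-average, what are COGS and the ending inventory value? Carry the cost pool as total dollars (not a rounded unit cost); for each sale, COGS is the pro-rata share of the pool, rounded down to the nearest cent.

After Beginning: 291 on hand, pool $6,111.00 (≈ $21.0000 each)
After Purchase 1: 349 on hand, pool $7,445.00 (≈ $21.3324 each)
After Purchase 2: 557 on hand, pool $12,437.00 (≈ $22.3285 each)
After Purchase 3: 888 on hand, pool $20,050.00 (≈ $22.5788 each)
Sale 1, sell 251: 251/888 × $20,050.00 → $5,667.28
Ending inventory (cost pool remaining) = $14,382.72

COGS = $5,667.28; ending inventory = $14,382.72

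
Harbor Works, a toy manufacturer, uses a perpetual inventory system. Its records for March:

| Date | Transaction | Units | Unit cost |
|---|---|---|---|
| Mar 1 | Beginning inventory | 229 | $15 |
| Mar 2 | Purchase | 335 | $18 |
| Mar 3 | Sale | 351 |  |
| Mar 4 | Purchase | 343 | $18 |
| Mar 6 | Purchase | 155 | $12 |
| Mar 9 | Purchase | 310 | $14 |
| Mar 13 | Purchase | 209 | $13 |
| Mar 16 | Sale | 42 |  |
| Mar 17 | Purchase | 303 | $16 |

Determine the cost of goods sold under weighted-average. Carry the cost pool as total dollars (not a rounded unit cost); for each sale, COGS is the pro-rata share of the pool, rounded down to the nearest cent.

After Mar 1: 229 on hand, pool $3,435.00 (≈ $15.0000 each)
After Mar 2: 564 on hand, pool $9,465.00 (≈ $16.7819 each)
Mar 3, sell 351: 351/564 × $9,465.00 → $5,890.45
After Mar 4: 556 on hand, pool $9,748.55 (≈ $17.5334 each)
After Mar 6: 711 on hand, pool $11,608.55 (≈ $16.3271 each)
After Mar 9: 1021 on hand, pool $15,948.55 (≈ $15.6205 each)
After Mar 13: 1230 on hand, pool $18,665.55 (≈ $15.1752 each)
Mar 16, sell 42: 42/1230 × $18,665.55 → $637.36
After Mar 17: 1491 on hand, pool $22,876.19 (≈ $15.3429 each)
Total COGS = $5,890.45 + $637.36 = $6,527.81
Ending inventory (cost pool remaining) = $22,876.19
Check: goods available $29,404.00 = COGS $6,527.81 + ending $22,876.19

COGS = $6,527.81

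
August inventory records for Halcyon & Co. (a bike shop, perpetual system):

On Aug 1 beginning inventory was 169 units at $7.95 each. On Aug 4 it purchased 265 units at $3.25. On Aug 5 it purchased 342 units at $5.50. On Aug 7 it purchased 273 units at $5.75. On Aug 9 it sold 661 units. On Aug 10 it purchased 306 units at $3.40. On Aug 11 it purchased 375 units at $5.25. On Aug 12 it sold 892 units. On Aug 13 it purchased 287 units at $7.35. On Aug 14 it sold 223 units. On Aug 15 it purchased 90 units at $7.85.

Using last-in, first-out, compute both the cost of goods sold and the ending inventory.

Aug 9, 661 sold [LIFO — newest first]: 273 @ $5.75 + 342 @ $5.50 + 46 @ $3.25 = $3,600.25
Aug 12, 892 sold [LIFO — newest first]: 375 @ $5.25 + 306 @ $3.40 + 211 @ $3.25 = $3,694.90
Aug 14, 223 sold [LIFO — newest first]: 223 @ $7.35 = $1,639.05
Total COGS = $3,600.25 + $3,694.90 + $1,639.05 = $8,934.20
Ending inventory: 169 @ $7.95 + 8 @ $3.25 + 64 @ $7.35 + 90 @ $7.85 = $2,546.45

COGS = $8,934.20; ending inventory = $2,546.45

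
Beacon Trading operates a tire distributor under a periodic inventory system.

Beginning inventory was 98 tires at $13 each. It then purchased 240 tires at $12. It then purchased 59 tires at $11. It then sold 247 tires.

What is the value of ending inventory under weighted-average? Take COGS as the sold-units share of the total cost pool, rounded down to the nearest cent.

Ending inventory = $1,814.74

Sale 1, sell 247: 247/397 × $4,803.00 → $2,988.26
Ending inventory (cost pool remaining) = $1,814.74
Check: goods available $4,803.00 = COGS $2,988.26 + ending $1,814.74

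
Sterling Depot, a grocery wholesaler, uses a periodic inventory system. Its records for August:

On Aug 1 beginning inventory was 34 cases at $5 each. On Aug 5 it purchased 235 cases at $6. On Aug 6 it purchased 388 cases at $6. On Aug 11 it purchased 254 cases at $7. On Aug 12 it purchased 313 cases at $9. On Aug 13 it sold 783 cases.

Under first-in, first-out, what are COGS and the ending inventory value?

Aug 13, 783 sold [FIFO — oldest first]: 34 @ $5 + 235 @ $6 + 388 @ $6 + 126 @ $7 = $4,790
Ending inventory: 128 @ $7 + 313 @ $9 = $3,713

COGS = $4,790; ending inventory = $3,713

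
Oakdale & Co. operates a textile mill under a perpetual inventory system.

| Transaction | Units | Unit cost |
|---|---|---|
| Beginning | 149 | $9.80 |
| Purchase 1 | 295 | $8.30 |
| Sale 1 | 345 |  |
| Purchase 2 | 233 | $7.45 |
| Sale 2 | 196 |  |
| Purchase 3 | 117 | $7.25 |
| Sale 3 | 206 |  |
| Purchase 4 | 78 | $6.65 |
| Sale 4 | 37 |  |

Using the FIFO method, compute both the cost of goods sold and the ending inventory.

Sale 1 (345) [FIFO — oldest first]: 149 @ $9.80 + 196 @ $8.30 = $3,087.00
Sale 2 (196) [FIFO — oldest first]: 99 @ $8.30 + 97 @ $7.45 = $1,544.35
Sale 3 (206) [FIFO — oldest first]: 136 @ $7.45 + 70 @ $7.25 = $1,520.70
Sale 4 (37) [FIFO — oldest first]: 37 @ $7.25 = $268.25
Total COGS = $3,087.00 + $1,544.35 + $1,520.70 + $268.25 = $6,420.30
Ending inventory: 10 @ $7.25 + 78 @ $6.65 = $591.20

COGS = $6,420.30; ending inventory = $591.20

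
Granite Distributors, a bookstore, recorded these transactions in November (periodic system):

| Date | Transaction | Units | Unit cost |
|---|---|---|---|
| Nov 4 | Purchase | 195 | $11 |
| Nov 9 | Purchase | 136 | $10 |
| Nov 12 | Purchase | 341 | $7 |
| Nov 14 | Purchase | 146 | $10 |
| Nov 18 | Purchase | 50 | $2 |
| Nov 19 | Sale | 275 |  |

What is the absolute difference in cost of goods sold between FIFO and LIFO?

$832

FIFO COGS: 195 @ $11 + 80 @ $10 = $2,945
LIFO COGS: 50 @ $2 + 146 @ $10 + 79 @ $7 = $2,113
Difference = |$2,945 − $2,113| = $832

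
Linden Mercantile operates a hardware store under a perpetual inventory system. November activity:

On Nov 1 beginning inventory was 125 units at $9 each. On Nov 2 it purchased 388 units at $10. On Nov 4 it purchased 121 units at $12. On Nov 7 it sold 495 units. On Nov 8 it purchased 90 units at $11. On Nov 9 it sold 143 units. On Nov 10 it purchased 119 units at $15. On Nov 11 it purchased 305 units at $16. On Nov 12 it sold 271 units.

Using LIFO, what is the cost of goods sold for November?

COGS = $11,009

Nov 7, 495 sold [LIFO — newest first]: 121 @ $12 + 374 @ $10 = $5,192
Nov 9, 143 sold [LIFO — newest first]: 90 @ $11 + 14 @ $10 + 39 @ $9 = $1,481
Nov 12, 271 sold [LIFO — newest first]: 271 @ $16 = $4,336
Total COGS = $5,192 + $1,481 + $4,336 = $11,009
Ending inventory: 86 @ $9 + 119 @ $15 + 34 @ $16 = $3,103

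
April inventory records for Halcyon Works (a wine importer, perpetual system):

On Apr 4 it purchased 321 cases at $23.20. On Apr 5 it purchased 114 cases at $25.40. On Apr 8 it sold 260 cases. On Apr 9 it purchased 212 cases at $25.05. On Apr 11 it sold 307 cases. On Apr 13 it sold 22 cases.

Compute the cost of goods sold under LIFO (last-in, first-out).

Apr 8, 260 sold [LIFO — newest first]: 114 @ $25.40 + 146 @ $23.20 = $6,282.80
Apr 11, 307 sold [LIFO — newest first]: 212 @ $25.05 + 95 @ $23.20 = $7,514.60
Apr 13, 22 sold [LIFO — newest first]: 22 @ $23.20 = $510.40
Total COGS = $6,282.80 + $7,514.60 + $510.40 = $14,307.80
Ending inventory: 58 @ $23.20 = $1,345.60
Check: goods available $15,653.40 = COGS $14,307.80 + ending $1,345.60

COGS = $14,307.80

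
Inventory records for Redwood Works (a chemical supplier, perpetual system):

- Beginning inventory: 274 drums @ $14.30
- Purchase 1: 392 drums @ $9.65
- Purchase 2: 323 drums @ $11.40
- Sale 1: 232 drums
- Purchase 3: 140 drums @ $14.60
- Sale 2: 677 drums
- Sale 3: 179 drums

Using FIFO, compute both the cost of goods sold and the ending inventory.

Sale 1 (232) [FIFO — oldest first]: 232 @ $14.30 = $3,317.60
Sale 2 (677) [FIFO — oldest first]: 42 @ $14.30 + 392 @ $9.65 + 243 @ $11.40 = $7,153.60
Sale 3 (179) [FIFO — oldest first]: 80 @ $11.40 + 99 @ $14.60 = $2,357.40
Total COGS = $3,317.60 + $7,153.60 + $2,357.40 = $12,828.60
Ending inventory: 41 @ $14.60 = $598.60
Check: goods available $13,427.20 = COGS $12,828.60 + ending $598.60

COGS = $12,828.60; ending inventory = $598.60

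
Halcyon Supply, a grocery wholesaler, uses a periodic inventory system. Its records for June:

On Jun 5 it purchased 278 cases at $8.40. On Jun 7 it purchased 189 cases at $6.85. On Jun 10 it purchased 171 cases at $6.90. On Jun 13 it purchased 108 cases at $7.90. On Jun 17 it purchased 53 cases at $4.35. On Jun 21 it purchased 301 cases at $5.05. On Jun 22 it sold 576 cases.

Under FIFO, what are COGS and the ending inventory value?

COGS = $4,381.95; ending inventory = $3,031.60

Jun 22, 576 sold [FIFO — oldest first]: 278 @ $8.40 + 189 @ $6.85 + 109 @ $6.90 = $4,381.95
Ending inventory: 62 @ $6.90 + 108 @ $7.90 + 53 @ $4.35 + 301 @ $5.05 = $3,031.60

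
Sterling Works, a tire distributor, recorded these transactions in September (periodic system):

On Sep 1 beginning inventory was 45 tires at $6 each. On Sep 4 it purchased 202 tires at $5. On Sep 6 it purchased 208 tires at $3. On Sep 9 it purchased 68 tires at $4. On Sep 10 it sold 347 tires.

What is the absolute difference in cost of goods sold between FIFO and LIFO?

$329

FIFO COGS: 45 @ $6 + 202 @ $5 + 100 @ $3 = $1,580
LIFO COGS: 68 @ $4 + 208 @ $3 + 71 @ $5 = $1,251
Difference = |$1,580 − $1,251| = $329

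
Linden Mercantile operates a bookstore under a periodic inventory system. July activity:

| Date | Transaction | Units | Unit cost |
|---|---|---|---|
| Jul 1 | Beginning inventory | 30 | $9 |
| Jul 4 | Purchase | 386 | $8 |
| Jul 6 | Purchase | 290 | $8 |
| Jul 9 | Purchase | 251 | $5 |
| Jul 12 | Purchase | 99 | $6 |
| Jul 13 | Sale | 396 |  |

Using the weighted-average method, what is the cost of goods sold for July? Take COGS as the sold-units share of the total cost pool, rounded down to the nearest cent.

COGS = $2,822.62

Jul 13, sell 396: 396/1056 × $7,527.00 → $2,822.62
Ending inventory (cost pool remaining) = $4,704.38
Check: goods available $7,527.00 = COGS $2,822.62 + ending $4,704.38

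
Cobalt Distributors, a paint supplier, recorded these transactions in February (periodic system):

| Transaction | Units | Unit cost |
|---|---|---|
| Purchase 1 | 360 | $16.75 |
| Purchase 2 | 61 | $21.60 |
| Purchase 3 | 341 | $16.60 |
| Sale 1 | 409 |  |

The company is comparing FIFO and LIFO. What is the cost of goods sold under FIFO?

COGS = $7,088.40

FIFO COGS: 360 @ $16.75 + 49 @ $21.60 = $7,088.40
LIFO COGS: 341 @ $16.60 + 61 @ $21.60 + 7 @ $16.75 = $7,095.45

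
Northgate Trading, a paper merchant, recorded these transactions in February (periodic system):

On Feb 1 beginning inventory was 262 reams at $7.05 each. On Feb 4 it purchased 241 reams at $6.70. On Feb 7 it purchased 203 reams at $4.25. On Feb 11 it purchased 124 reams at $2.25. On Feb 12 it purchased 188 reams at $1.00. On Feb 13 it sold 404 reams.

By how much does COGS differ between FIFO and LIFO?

FIFO COGS: 262 @ $7.05 + 142 @ $6.70 = $2,798.50
LIFO COGS: 188 @ $1.00 + 124 @ $2.25 + 92 @ $4.25 = $858.00
Difference = |$2,798.50 − $858.00| = $1,940.50

$1,940.50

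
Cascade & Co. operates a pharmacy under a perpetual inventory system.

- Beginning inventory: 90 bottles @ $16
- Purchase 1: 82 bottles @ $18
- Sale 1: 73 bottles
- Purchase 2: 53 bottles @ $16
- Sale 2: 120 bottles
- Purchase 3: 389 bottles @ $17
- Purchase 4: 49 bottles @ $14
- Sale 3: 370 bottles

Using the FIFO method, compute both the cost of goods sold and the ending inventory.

COGS = $9,510; ending inventory = $1,553

Sale 1 (73) [FIFO — oldest first]: 73 @ $16 = $1,168
Sale 2 (120) [FIFO — oldest first]: 17 @ $16 + 82 @ $18 + 21 @ $16 = $2,084
Sale 3 (370) [FIFO — oldest first]: 32 @ $16 + 338 @ $17 = $6,258
Total COGS = $1,168 + $2,084 + $6,258 = $9,510
Ending inventory: 51 @ $17 + 49 @ $14 = $1,553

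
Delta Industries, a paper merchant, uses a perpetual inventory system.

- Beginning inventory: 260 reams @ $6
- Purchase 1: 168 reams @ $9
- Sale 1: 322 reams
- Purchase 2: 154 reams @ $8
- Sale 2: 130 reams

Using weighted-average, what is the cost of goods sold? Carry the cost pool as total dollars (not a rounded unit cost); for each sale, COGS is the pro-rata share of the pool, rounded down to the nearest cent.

After Beginning: 260 on hand, pool $1,560.00 (≈ $6.0000 each)
After Purchase 1: 428 on hand, pool $3,072.00 (≈ $7.1776 each)
Sale 1, sell 322: 322/428 × $3,072.00 → $2,311.17
After Purchase 2: 260 on hand, pool $1,992.83 (≈ $7.6647 each)
Sale 2, sell 130: 130/260 × $1,992.83 → $996.41
Total COGS = $2,311.17 + $996.41 = $3,307.58
Ending inventory (cost pool remaining) = $996.42
Check: goods available $4,304.00 = COGS $3,307.58 + ending $996.42

COGS = $3,307.58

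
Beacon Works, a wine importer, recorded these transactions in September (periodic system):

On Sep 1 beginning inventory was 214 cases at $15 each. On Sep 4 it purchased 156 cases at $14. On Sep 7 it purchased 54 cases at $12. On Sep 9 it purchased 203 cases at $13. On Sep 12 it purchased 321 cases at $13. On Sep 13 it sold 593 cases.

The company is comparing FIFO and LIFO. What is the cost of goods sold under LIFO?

COGS = $7,670

FIFO COGS: 214 @ $15 + 156 @ $14 + 54 @ $12 + 169 @ $13 = $8,239
LIFO COGS: 321 @ $13 + 203 @ $13 + 54 @ $12 + 15 @ $14 = $7,670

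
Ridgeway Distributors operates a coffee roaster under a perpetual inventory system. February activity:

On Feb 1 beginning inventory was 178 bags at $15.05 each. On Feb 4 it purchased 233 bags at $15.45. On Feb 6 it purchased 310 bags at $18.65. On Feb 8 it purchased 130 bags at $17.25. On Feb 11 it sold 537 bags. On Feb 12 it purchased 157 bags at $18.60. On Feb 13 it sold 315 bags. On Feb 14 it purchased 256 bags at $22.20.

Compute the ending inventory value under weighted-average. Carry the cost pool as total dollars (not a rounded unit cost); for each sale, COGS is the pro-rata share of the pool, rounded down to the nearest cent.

Ending inventory = $8,398.33

After Feb 1: 178 on hand, pool $2,678.90 (≈ $15.0500 each)
After Feb 4: 411 on hand, pool $6,278.75 (≈ $15.2768 each)
After Feb 6: 721 on hand, pool $12,060.25 (≈ $16.7271 each)
After Feb 8: 851 on hand, pool $14,302.75 (≈ $16.8070 each)
Feb 11, sell 537: 537/851 × $14,302.75 → $9,025.35
After Feb 12: 471 on hand, pool $8,197.60 (≈ $17.4047 each)
Feb 13, sell 315: 315/471 × $8,197.60 → $5,482.47
After Feb 14: 412 on hand, pool $8,398.33 (≈ $20.3843 each)
Total COGS = $9,025.35 + $5,482.47 = $14,507.82
Ending inventory (cost pool remaining) = $8,398.33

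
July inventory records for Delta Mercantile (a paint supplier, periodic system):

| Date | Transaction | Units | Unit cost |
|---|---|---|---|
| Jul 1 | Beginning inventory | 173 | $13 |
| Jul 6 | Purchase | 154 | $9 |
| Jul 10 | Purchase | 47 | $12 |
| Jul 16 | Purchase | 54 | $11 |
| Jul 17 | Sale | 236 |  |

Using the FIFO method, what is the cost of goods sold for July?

Jul 17, 236 sold [FIFO — oldest first]: 173 @ $13 + 63 @ $9 = $2,816
Ending inventory: 91 @ $9 + 47 @ $12 + 54 @ $11 = $1,977

COGS = $2,816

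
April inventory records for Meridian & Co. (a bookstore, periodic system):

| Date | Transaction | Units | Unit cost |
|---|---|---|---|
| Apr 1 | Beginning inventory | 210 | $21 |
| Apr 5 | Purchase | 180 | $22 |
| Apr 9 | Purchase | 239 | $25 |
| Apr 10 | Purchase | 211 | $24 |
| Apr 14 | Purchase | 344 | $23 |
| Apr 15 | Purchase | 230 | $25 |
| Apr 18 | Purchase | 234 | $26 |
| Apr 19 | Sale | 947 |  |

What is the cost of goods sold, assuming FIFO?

COGS = $21,870

Apr 19, 947 sold [FIFO — oldest first]: 210 @ $21 + 180 @ $22 + 239 @ $25 + 211 @ $24 + 107 @ $23 = $21,870
Ending inventory: 237 @ $23 + 230 @ $25 + 234 @ $26 = $17,285
Check: goods available $39,155 = COGS $21,870 + ending $17,285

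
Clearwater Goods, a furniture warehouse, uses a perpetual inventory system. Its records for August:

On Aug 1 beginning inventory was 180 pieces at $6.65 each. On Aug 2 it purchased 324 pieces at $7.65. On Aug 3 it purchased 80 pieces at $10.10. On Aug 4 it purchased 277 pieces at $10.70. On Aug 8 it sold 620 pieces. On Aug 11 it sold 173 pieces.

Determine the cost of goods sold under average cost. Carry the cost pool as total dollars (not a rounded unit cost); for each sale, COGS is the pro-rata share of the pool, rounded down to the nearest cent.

COGS = $6,859.31

After Aug 1: 180 on hand, pool $1,197.00 (≈ $6.6500 each)
After Aug 2: 504 on hand, pool $3,675.60 (≈ $7.2929 each)
After Aug 3: 584 on hand, pool $4,483.60 (≈ $7.6774 each)
After Aug 4: 861 on hand, pool $7,447.50 (≈ $8.6498 each)
Aug 8, sell 620: 620/861 × $7,447.50 → $5,362.89
Aug 11, sell 173: 173/241 × $2,084.61 → $1,496.42
Total COGS = $5,362.89 + $1,496.42 = $6,859.31
Ending inventory (cost pool remaining) = $588.19
Check: goods available $7,447.50 = COGS $6,859.31 + ending $588.19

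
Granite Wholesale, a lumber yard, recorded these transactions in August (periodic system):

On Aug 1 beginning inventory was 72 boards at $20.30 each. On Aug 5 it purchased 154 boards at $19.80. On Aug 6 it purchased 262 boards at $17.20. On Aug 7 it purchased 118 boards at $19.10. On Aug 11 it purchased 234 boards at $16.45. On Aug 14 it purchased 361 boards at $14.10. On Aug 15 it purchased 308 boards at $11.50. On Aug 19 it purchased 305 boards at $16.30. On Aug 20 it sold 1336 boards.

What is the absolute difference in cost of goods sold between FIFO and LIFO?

FIFO COGS: 72 @ $20.30 + 154 @ $19.80 + 262 @ $17.20 + 118 @ $19.10 + 234 @ $16.45 + 361 @ $14.10 + 135 @ $11.50 = $21,762.90
LIFO COGS: 305 @ $16.30 + 308 @ $11.50 + 361 @ $14.10 + 234 @ $16.45 + 118 @ $19.10 + 10 @ $17.20 = $19,878.70
Difference = |$21,762.90 − $19,878.70| = $1,884.20

$1,884.20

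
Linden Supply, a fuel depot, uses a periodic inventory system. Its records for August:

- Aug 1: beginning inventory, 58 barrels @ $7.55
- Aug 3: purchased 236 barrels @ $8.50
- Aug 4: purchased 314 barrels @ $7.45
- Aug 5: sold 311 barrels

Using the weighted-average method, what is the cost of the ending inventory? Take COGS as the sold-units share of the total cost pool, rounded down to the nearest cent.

Aug 5, sell 311: 311/608 × $4,783.20 → $2,446.66
Ending inventory (cost pool remaining) = $2,336.54

Ending inventory = $2,336.54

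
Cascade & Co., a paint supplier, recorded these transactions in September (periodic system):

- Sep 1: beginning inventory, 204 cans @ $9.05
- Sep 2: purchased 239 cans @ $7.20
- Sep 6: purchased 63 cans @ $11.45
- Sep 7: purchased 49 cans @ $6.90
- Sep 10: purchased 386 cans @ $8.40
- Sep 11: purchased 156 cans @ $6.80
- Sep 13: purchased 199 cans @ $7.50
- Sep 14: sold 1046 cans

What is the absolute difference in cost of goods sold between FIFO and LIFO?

$338.10

FIFO COGS: 204 @ $9.05 + 239 @ $7.20 + 63 @ $11.45 + 49 @ $6.90 + 386 @ $8.40 + 105 @ $6.80 = $8,582.85
LIFO COGS: 199 @ $7.50 + 156 @ $6.80 + 386 @ $8.40 + 49 @ $6.90 + 63 @ $11.45 + 193 @ $7.20 = $8,244.75
Difference = |$8,582.85 − $8,244.75| = $338.10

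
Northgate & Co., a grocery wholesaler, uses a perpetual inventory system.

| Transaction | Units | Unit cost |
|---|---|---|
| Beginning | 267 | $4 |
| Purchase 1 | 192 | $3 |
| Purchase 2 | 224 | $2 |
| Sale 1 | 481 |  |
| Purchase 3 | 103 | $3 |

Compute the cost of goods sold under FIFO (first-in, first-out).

Sale 1 (481) [FIFO — oldest first]: 267 @ $4 + 192 @ $3 + 22 @ $2 = $1,688
Ending inventory: 202 @ $2 + 103 @ $3 = $713
Check: goods available $2,401 = COGS $1,688 + ending $713

COGS = $1,688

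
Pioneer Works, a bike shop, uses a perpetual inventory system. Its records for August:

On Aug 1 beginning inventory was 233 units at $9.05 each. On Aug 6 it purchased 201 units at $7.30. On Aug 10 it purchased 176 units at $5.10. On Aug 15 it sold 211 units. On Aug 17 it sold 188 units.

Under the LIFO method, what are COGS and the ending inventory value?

Aug 15, 211 sold [LIFO — newest first]: 176 @ $5.10 + 35 @ $7.30 = $1,153.10
Aug 17, 188 sold [LIFO — newest first]: 166 @ $7.30 + 22 @ $9.05 = $1,410.90
Total COGS = $1,153.10 + $1,410.90 = $2,564.00
Ending inventory: 211 @ $9.05 = $1,909.55
Check: goods available $4,473.55 = COGS $2,564.00 + ending $1,909.55

COGS = $2,564.00; ending inventory = $1,909.55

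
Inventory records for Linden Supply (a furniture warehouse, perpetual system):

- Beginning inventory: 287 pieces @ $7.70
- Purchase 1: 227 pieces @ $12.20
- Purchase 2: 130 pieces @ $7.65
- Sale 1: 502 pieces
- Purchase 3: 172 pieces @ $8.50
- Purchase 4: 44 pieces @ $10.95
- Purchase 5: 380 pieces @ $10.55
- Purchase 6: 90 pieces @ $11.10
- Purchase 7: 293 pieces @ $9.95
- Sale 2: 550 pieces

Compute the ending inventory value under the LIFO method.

Ending inventory = $5,284.35

Sale 1 (502) [LIFO — newest first]: 130 @ $7.65 + 227 @ $12.20 + 145 @ $7.70 = $4,880.40
Sale 2 (550) [LIFO — newest first]: 293 @ $9.95 + 90 @ $11.10 + 167 @ $10.55 = $5,676.20
Total COGS = $4,880.40 + $5,676.20 = $10,556.60
Ending inventory: 142 @ $7.70 + 172 @ $8.50 + 44 @ $10.95 + 213 @ $10.55 = $5,284.35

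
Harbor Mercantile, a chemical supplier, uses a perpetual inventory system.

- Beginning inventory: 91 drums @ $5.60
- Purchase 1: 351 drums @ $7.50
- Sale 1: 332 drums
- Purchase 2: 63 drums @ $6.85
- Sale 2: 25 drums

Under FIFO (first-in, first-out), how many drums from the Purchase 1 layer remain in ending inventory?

85

Sale 1 (332) [FIFO — oldest first]: 91 @ $5.60 + 241 @ $7.50 = $2,317.10
Sale 2 (25) [FIFO — oldest first]: 25 @ $7.50 = $187.50
Total COGS = $2,317.10 + $187.50 = $2,504.60
Ending inventory: 85 @ $7.50 + 63 @ $6.85 = $1,069.05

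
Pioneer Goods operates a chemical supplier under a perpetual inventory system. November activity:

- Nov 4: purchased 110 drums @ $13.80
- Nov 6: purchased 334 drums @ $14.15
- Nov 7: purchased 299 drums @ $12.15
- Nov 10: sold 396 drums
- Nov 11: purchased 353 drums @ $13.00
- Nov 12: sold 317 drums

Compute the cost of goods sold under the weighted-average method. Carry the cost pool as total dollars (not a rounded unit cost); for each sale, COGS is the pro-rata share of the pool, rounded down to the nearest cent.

After Nov 4: 110 on hand, pool $1,518.00 (≈ $13.8000 each)
After Nov 6: 444 on hand, pool $6,244.10 (≈ $14.0633 each)
After Nov 7: 743 on hand, pool $9,876.95 (≈ $13.2933 each)
Nov 10, sell 396: 396/743 × $9,876.95 → $5,264.16
After Nov 11: 700 on hand, pool $9,201.79 (≈ $13.1454 each)
Nov 12, sell 317: 317/700 × $9,201.79 → $4,167.09
Total COGS = $5,264.16 + $4,167.09 = $9,431.25
Ending inventory (cost pool remaining) = $5,034.70

COGS = $9,431.25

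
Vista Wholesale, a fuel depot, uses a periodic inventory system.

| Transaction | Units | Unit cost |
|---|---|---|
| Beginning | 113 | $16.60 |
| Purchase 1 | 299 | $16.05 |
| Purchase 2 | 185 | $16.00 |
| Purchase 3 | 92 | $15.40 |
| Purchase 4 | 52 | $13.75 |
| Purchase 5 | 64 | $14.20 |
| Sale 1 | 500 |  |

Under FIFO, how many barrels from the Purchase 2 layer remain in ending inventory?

97

Sale 1 (500) [FIFO — oldest first]: 113 @ $16.60 + 299 @ $16.05 + 88 @ $16.00 = $8,082.75
Ending inventory: 97 @ $16.00 + 92 @ $15.40 + 52 @ $13.75 + 64 @ $14.20 = $4,592.60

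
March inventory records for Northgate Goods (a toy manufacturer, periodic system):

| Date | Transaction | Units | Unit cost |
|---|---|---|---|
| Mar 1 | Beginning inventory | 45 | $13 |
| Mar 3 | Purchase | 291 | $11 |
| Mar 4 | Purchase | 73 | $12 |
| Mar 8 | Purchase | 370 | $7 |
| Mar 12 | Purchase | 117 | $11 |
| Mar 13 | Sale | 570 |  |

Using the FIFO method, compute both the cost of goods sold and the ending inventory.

Mar 13, 570 sold [FIFO — oldest first]: 45 @ $13 + 291 @ $11 + 73 @ $12 + 161 @ $7 = $5,789
Ending inventory: 209 @ $7 + 117 @ $11 = $2,750

COGS = $5,789; ending inventory = $2,750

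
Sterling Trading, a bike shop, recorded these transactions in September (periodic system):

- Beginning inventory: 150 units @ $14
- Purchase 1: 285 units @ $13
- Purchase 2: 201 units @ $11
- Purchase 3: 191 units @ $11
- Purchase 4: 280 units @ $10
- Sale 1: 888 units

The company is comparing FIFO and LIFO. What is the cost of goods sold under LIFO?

COGS = $9,920

FIFO COGS: 150 @ $14 + 285 @ $13 + 201 @ $11 + 191 @ $11 + 61 @ $10 = $10,727
LIFO COGS: 280 @ $10 + 191 @ $11 + 201 @ $11 + 216 @ $13 = $9,920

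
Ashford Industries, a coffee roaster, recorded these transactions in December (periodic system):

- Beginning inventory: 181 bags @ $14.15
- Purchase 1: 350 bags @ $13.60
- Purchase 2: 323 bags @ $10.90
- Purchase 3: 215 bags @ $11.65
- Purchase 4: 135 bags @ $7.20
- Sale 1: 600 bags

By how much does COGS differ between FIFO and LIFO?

$1,871.50

FIFO COGS: 181 @ $14.15 + 350 @ $13.60 + 69 @ $10.90 = $8,073.25
LIFO COGS: 135 @ $7.20 + 215 @ $11.65 + 250 @ $10.90 = $6,201.75
Difference = |$8,073.25 − $6,201.75| = $1,871.50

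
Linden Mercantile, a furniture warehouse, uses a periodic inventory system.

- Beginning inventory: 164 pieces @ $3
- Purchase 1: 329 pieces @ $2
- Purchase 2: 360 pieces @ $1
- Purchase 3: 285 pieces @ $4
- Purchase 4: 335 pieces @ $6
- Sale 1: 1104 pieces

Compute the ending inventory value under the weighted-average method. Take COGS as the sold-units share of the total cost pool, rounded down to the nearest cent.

Ending inventory = $1,167.38

Sale 1, sell 1104: 1104/1473 × $4,660.00 → $3,492.62
Ending inventory (cost pool remaining) = $1,167.38
Check: goods available $4,660.00 = COGS $3,492.62 + ending $1,167.38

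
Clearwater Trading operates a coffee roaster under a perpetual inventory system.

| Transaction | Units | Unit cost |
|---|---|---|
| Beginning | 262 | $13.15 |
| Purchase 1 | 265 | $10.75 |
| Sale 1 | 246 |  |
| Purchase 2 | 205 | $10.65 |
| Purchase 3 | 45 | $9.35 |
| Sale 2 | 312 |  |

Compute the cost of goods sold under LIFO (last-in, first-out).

Sale 1 (246) [LIFO — newest first]: 246 @ $10.75 = $2,644.50
Sale 2 (312) [LIFO — newest first]: 45 @ $9.35 + 205 @ $10.65 + 19 @ $10.75 + 43 @ $13.15 = $3,373.70
Total COGS = $2,644.50 + $3,373.70 = $6,018.20
Ending inventory: 219 @ $13.15 = $2,879.85
Check: goods available $8,898.05 = COGS $6,018.20 + ending $2,879.85

COGS = $6,018.20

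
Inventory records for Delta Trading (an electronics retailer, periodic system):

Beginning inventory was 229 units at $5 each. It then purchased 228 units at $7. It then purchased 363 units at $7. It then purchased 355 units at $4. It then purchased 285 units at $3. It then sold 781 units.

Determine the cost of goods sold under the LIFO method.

COGS = $3,262

Sale 1 (781) [LIFO — newest first]: 285 @ $3 + 355 @ $4 + 141 @ $7 = $3,262
Ending inventory: 229 @ $5 + 228 @ $7 + 222 @ $7 = $4,295
Check: goods available $7,557 = COGS $3,262 + ending $4,295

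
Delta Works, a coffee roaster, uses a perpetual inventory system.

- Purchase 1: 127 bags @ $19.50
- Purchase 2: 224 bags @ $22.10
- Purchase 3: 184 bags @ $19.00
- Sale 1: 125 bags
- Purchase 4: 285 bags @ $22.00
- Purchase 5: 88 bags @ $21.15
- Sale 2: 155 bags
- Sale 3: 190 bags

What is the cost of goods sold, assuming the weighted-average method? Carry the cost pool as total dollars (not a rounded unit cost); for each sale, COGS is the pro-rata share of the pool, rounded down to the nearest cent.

COGS = $9,823.07

After Purchase 1: 127 on hand, pool $2,476.50 (≈ $19.5000 each)
After Purchase 2: 351 on hand, pool $7,426.90 (≈ $21.1593 each)
After Purchase 3: 535 on hand, pool $10,922.90 (≈ $20.4166 each)
Sale 1, sell 125: 125/535 × $10,922.90 → $2,552.07
After Purchase 4: 695 on hand, pool $14,640.83 (≈ $21.0659 each)
After Purchase 5: 783 on hand, pool $16,502.03 (≈ $21.0754 each)
Sale 2, sell 155: 155/783 × $16,502.03 → $3,266.68
Sale 3, sell 190: 190/628 × $13,235.35 → $4,004.32
Total COGS = $2,552.07 + $3,266.68 + $4,004.32 = $9,823.07
Ending inventory (cost pool remaining) = $9,231.03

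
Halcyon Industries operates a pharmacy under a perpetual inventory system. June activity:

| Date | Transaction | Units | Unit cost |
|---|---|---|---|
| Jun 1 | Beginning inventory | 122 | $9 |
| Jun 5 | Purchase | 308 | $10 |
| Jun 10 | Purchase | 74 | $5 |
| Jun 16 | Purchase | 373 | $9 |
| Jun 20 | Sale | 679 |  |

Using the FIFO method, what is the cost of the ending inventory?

Ending inventory = $1,782

Jun 20, 679 sold [FIFO — oldest first]: 122 @ $9 + 308 @ $10 + 74 @ $5 + 175 @ $9 = $6,123
Ending inventory: 198 @ $9 = $1,782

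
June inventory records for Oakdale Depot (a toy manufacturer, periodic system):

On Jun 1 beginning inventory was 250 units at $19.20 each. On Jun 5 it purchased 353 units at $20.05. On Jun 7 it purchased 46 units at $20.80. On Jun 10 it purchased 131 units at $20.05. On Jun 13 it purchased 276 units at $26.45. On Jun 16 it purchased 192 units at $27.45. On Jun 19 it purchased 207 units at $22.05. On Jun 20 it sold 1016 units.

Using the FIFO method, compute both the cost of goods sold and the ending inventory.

Jun 20, 1016 sold [FIFO — oldest first]: 250 @ $19.20 + 353 @ $20.05 + 46 @ $20.80 + 131 @ $20.05 + 236 @ $26.45 = $21,703.20
Ending inventory: 40 @ $26.45 + 192 @ $27.45 + 207 @ $22.05 = $10,892.75
Check: goods available $32,595.95 = COGS $21,703.20 + ending $10,892.75

COGS = $21,703.20; ending inventory = $10,892.75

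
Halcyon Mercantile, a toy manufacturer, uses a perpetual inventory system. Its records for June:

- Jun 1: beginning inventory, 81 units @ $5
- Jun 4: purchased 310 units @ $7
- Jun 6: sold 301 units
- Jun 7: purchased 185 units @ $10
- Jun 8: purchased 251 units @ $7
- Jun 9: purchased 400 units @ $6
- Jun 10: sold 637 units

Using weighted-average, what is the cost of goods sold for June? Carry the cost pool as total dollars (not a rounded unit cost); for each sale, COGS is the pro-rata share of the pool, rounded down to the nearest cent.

After Jun 1: 81 on hand, pool $405.00 (≈ $5.0000 each)
After Jun 4: 391 on hand, pool $2,575.00 (≈ $6.5857 each)
Jun 6, sell 301: 301/391 × $2,575.00 → $1,982.28
After Jun 7: 275 on hand, pool $2,442.72 (≈ $8.8826 each)
After Jun 8: 526 on hand, pool $4,199.72 (≈ $7.9843 each)
After Jun 9: 926 on hand, pool $6,599.72 (≈ $7.1271 each)
Jun 10, sell 637: 637/926 × $6,599.72 → $4,539.98
Total COGS = $1,982.28 + $4,539.98 = $6,522.26
Ending inventory (cost pool remaining) = $2,059.74

COGS = $6,522.26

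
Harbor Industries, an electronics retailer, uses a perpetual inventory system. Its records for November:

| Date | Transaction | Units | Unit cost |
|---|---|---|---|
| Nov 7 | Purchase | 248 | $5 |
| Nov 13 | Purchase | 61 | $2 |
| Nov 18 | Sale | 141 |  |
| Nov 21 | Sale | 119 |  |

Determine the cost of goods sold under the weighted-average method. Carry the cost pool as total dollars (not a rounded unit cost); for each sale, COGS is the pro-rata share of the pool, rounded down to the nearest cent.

After Nov 7: 248 on hand, pool $1,240.00 (≈ $5.0000 each)
After Nov 13: 309 on hand, pool $1,362.00 (≈ $4.4078 each)
Nov 18, sell 141: 141/309 × $1,362.00 → $621.49
Nov 21, sell 119: 119/168 × $740.51 → $524.52
Total COGS = $621.49 + $524.52 = $1,146.01
Ending inventory (cost pool remaining) = $215.99
Check: goods available $1,362.00 = COGS $1,146.01 + ending $215.99

COGS = $1,146.01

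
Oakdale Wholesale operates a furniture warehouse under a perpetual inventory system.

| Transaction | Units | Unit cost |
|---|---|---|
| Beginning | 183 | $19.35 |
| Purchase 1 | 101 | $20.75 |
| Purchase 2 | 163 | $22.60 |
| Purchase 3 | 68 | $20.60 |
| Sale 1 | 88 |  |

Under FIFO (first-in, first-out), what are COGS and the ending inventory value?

COGS = $1,702.80; ending inventory = $9,018.60

Sale 1 (88) [FIFO — oldest first]: 88 @ $19.35 = $1,702.80
Ending inventory: 95 @ $19.35 + 101 @ $20.75 + 163 @ $22.60 + 68 @ $20.60 = $9,018.60
Check: goods available $10,721.40 = COGS $1,702.80 + ending $9,018.60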